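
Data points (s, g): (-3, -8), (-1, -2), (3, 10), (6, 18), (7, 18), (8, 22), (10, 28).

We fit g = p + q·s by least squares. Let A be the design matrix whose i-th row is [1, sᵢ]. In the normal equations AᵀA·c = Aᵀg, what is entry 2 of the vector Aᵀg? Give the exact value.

Entry 2 ↔ basis s, so (Aᵀg)_{2} = Σᵢ (s)·gᵢ = (-3)·(-8) + (-1)·(-2) + (3)·(10) + (6)·(18) + (7)·(18) + (8)·(22) + (10)·(28) = 746.

746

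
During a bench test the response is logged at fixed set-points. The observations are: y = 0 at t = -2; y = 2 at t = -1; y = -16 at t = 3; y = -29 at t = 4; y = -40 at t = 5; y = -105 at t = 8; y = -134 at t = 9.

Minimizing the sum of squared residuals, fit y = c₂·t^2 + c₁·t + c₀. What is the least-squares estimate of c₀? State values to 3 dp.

c₀ = 2.595

The normal equations are: 11636·c₂ + 1448·c₁ + 200·c₀ = -19180;  1448·c₂ + 200·c₁ + 26·c₀ = -2412;  200·c₂ + 26·c₁ + 7·c₀ = -322.
Solving the 3×3 system (Gaussian elimination) gives c₂ = -76459/50421, c₁ = -71522/50421, c₀ = 890/343.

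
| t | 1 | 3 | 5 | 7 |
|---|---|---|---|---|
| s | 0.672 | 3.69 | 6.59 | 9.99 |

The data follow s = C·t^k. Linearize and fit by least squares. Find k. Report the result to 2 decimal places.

k = 1.39

Taking logs, ln s = k·ln t + ln C, so regress ln s on ln t.
Sums: Σln t = 4.6540, Σ(ln t)² = 7.5838, Σln s = 5.0953, Σln t·ln s = 8.9477.
Normal system: [[7.5838, 4.6540]; [4.6540, 4]]·[k, ln C]ᵀ = [8.9477, 5.0953]ᵀ.
Slope k = (n·Σln t·ln s − Σln t·Σln s)/(n·Σ(ln t)² − (Σln t)²) = (4·8.9477 − 4.6540·5.0953)/8.6759 = 1.39211; ln C = (Σln s − k·Σln t)/n = -0.34589.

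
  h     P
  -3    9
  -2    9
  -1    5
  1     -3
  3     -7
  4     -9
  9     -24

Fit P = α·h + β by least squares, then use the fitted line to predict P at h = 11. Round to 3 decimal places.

P̂ = -29.636

From the data, Σh·h = 121, Σh = 11, Σ1 = 7.
For AᵀP: Σh·P = -326, ΣP = -20.
AᵀA·[α, β]ᵀ = AᵀP becomes [[121, 11]; [11, 7]]·[α, β]ᵀ = [-326, -20]ᵀ.
Determinant 121·7 − 11² = 726.
α = ((-326)·7 − 11·(-20))/726 = -1031/363; β = (121·(-20) − 11·(-326))/726 = 53/33.
At h = 11: P̂ = (-1031/363)·(11) + (53/33)·(1) = -326/11.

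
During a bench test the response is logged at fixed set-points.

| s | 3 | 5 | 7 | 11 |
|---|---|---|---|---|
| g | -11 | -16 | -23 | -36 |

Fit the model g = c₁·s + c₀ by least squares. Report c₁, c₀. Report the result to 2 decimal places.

c₁ = -3.17, c₀ = -0.89

AᵀA·[c₁, c₀]ᵀ = Aᵀg reads: 204·c₁ + 26·c₀ = -670;  26·c₁ + 4·c₀ = -86.
det = 204·4 − 26² = 140.
c₁ = ((-670)·4 − 26·(-86))/140 = -111/35; c₀ = (204·(-86) − 26·(-670))/140 = -31/35.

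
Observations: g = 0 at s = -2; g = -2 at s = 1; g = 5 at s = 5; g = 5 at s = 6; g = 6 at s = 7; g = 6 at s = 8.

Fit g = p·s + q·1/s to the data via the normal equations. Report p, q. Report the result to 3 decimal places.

Normal-equation sums: Σs·s = 179, Σs·1/s = 6, Σ1/s·1/s = 955249/705600.
For Xᵀg: Σs·g = 143, Σ1/s·g = 121/84.
Normal equations: [[179, 6]; [6, 955249/705600]]·[p, q]ᵀ = [143, 121/84]ᵀ.
Eliminating q: (955249/705600)·(row 1) − 6·(row 2) gives (145587971/705600)·p = (955249/705600)·143 − 6·(121/84) = 130502207/705600, so p = 130502207/145587971.
Then q = ((121/84) − 6·(130502207/145587971))/(955249/705600) = -423469200/145587971.

p = 0.896, q = -2.909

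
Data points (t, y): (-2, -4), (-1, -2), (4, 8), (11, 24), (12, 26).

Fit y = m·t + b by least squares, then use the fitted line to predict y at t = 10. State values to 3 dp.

ŷ = 21.616

From the data, Σt·t = 286, Σt = 24, Σ1 = 5.
Right-hand side: Σt·y = 618, Σy = 52.
Normal equations: [[286, 24]; [24, 5]]·[m, b]ᵀ = [618, 52]ᵀ.
det = 286·5 − 24² = 854.
m = (618·5 − 24·52)/854 = 921/427; b = (286·52 − 24·618)/854 = 20/427.
At t = 10: ŷ = (921/427)·(10) + (20/427)·(1) = 9230/427.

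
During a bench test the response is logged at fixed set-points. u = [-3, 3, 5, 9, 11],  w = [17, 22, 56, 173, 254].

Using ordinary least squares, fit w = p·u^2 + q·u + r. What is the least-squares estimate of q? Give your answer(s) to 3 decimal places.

q = 0.883

From the data, Σu^2·u^2 = 21989, Σu^2·u = 2185, Σu^2 = 245, Σu·u = 245, Σu = 25, Σ1 = 5.
And Σu^2·w = 46498, Σu·w = 4646, Σw = 522.
So XᵀX·[p, q, r]ᵀ = Xᵀw: [[21989, 2185, 245]; [2185, 245, 25]; [245, 25, 5]]·[p, q, r]ᵀ = [46498, 4646, 522]ᵀ.
Row-reducing yields p = 193/96, q = 53/60, r = 707/480.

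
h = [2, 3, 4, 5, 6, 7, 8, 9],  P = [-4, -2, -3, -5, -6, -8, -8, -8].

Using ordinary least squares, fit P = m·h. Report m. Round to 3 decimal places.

m = -0.982

Compute the Gram sums: Σh·h = 284.
And Σh·P = -279.
m = (-279)/284 = -0.982394.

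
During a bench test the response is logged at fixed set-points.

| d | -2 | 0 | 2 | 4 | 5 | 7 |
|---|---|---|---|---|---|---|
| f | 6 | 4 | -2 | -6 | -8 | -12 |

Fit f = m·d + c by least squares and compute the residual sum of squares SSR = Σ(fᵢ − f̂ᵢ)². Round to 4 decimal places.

The normal system XᵀX·[m, c]ᵀ = Xᵀf is [[98, 16]; [16, 6]]·[m, c]ᵀ = [-164, -18]ᵀ.
Δ = 98·6 − 16² = 332.
m = ((-164)·6 − 16·(-18))/332 = -174/83; c = (98·(-18) − 16·(-164))/332 = 215/83.
Residuals: -65/83, 117/83, -33/83, -17/83, -9/83, 7/83; SSR = 234/83.

SSR = 2.8193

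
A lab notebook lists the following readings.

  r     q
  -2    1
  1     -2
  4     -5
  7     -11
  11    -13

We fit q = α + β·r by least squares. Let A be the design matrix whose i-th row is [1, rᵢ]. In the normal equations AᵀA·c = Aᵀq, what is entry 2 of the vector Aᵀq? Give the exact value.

Entry 2 ↔ basis r, so (Aᵀq)_{2} = Σᵢ (r)·qᵢ = (-2)·(1) + (1)·(-2) + (4)·(-5) + (7)·(-11) + (11)·(-13) = -244.

-244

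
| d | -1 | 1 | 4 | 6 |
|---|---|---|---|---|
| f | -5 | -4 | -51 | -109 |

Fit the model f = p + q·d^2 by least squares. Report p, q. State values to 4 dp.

Entries of AᵀA: Σ1 = 4, Σd^2 = 54, Σd^2·d^2 = 1554.
Right-hand side: Σf = -169, Σd^2·f = -4749.
So AᵀA·[p, q]ᵀ = Aᵀf: [[4, 54]; [54, 1554]]·[p, q]ᵀ = [-169, -4749]ᵀ.
Determinant 4·1554 − 54² = 3300.
p = ((-169)·1554 − 54·(-4749))/3300 = -103/55; q = (4·(-4749) − 54·(-169))/3300 = -329/110.

p = -1.8727, q = -2.9909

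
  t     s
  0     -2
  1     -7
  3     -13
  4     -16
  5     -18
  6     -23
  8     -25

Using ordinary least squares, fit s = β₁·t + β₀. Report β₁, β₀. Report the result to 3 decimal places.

β₁ = -2.921, β₀ = -3.591

Setting ∂/∂β₁ … = 0 gives: 151·β₁ + 27·β₀ = -538;  27·β₁ + 7·β₀ = -104.
det = 151·7 − 27² = 328.
β₁ = ((-538)·7 − 27·(-104))/328 = -479/164; β₀ = (151·(-104) − 27·(-538))/328 = -589/164.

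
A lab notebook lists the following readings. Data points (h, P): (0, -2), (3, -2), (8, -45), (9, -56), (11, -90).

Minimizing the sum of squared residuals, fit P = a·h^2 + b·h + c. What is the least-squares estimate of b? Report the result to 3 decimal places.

b = 2.373

Setting ∂/∂a … = 0 gives: 25379·a + 2599·b + 275·c = -18324;  2599·a + 275·b + 31·c = -1860;  275·a + 31·b + 5·c = -195.
Solving the 3×3 system (Gaussian elimination) gives a = -1639/1729, b = 8205/3458, c = -5443/3458.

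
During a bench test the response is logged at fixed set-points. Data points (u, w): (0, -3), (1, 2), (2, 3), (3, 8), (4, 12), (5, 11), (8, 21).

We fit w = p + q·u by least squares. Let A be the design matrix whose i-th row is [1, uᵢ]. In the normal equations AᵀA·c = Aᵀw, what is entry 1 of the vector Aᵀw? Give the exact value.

Entry 1 ↔ basis 1, so (Aᵀw)_{1} = Σᵢ wᵢ = (1)·(-3) + (1)·(2) + (1)·(3) + (1)·(8) + (1)·(12) + (1)·(11) + (1)·(21) = 54.

54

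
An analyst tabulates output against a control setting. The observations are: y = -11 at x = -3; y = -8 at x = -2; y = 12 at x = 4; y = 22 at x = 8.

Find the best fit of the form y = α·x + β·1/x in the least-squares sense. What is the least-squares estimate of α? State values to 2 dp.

From the data, Σx·x = 93, Σx·1/x = 4, Σ1/x·1/x = 253/576.
And Σx·y = 273, Σ1/x·y = 161/12.
Normal equations: [[93, 4]; [4, 253/576]]·[α, β]ᵀ = [273, 161/12]ᵀ.
Determinant 93·(253/576) − 4² = 4771/192.
α = (273·(253/576) − 4·(161/12))/(4771/192) = 12719/4771; β = (93·(161/12) − 4·273)/(4771/192) = 29904/4771.

α = 2.67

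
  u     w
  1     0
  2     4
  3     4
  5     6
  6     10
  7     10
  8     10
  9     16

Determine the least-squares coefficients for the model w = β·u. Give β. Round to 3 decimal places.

β = 1.502

Normal-equation sums: Σu·u = 269.
Moment sums: Σu·w = 404.
Normal equations: [[269]]·[β]ᵀ = [404]ᵀ.
Hence β = 404 / 269 ≈ 1.50186.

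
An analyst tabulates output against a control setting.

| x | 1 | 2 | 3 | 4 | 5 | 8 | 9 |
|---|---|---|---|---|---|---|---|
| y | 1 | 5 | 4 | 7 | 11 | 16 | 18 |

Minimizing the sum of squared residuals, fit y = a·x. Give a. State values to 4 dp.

Forming AᵀA = [[200]] and Aᵀy = [396]ᵀ gives AᵀA·[a]ᵀ = Aᵀy.
Hence a = 396 / 200 ≈ 1.98.

a = 1.9800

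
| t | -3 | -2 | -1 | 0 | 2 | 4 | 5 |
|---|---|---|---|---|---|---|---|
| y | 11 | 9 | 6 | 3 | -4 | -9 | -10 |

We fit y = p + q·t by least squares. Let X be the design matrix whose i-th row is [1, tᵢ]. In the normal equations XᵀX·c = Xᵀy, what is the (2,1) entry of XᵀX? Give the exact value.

Row 2 ↔ basis t, column 1 ↔ basis 1, so (XᵀX)_{2,1} = Σᵢ t = (-3)·(1) + (-2)·(1) + (-1)·(1) + (0)·(1) + (2)·(1) + (4)·(1) + (5)·(1) = 5.

5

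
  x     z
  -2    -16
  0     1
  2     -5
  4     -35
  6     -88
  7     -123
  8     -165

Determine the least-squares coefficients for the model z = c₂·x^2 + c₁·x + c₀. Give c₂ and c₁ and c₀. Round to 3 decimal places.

c₂ = -2.934, c₁ = 2.745, c₀ = 1.147

The normal system AᵀA·[c₂, c₁, c₀]ᵀ = Aᵀz is [[8081, 1135, 173]; [1135, 173, 25]; [173, 25, 7]]·[c₂, c₁, c₀]ᵀ = [-20399, -2827, -431]ᵀ.
Solving the 3×3 system (Gaussian elimination) gives c₂ = -87525/29827, c₁ = 81877/29827, c₀ = 4887/4261.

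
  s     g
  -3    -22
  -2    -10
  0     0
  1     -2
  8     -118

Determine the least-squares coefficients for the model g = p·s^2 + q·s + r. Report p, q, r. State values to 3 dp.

Entries of MᵀM: Σs^2·s^2 = 4194, Σs^2·s = 478, Σs^2 = 78, Σs·s = 78, Σs = 4, Σ1 = 5.
And Σs^2·g = -7792, Σs·g = -860, Σg = -152.
MᵀM·[p, q, r]ᵀ = Mᵀg becomes [[4194, 478, 78]; [478, 78, 4]; [78, 4, 5]]·[p, q, r]ᵀ = [-7792, -860, -152]ᵀ.
Solving the 3×3 system (Gaussian elimination) gives p = -61623/31232, q = 34075/31232, r = -7697/15616.

p = -1.973, q = 1.091, r = -0.493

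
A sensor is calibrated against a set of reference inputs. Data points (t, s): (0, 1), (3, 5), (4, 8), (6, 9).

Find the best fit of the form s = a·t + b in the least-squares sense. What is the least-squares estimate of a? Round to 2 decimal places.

a = 1.40

Entries of MᵀM: Σt·t = 61, Σt = 13, Σ1 = 4.
For Mᵀs: Σt·s = 101, Σs = 23.
So MᵀM·[a, b]ᵀ = Mᵀs: [[61, 13]; [13, 4]]·[a, b]ᵀ = [101, 23]ᵀ.
Δ = 61·4 − 13² = 75.
a = (101·4 − 13·23)/75 = 7/5; b = (61·23 − 13·101)/75 = 6/5.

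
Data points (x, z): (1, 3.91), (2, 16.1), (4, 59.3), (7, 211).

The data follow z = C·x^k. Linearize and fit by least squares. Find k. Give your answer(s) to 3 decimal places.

Taking logs, ln z = k·ln x + ln C, so regress ln z on ln x.
Σln x = 4.0254, Σ(ln x)² = 6.1888, Σln z = 13.5768, Σln x·ln z = 18.0001.
Normal system: [[6.1888, 4.0254]; [4.0254, 4]]·[k, ln C]ᵀ = [18.0001, 13.5768]ᵀ.
Solving (det = 8.5519): k = 2.02865, ln C = 1.35270.

k = 2.029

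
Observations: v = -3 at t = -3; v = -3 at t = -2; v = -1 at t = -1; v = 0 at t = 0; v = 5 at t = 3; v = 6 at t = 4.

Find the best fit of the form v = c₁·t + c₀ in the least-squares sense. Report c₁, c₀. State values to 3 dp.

c₁ = 1.399, c₀ = 0.433

MᵀM·[c₁, c₀]ᵀ = Mᵀv reads: 39·c₁ + 1·c₀ = 55;  1·c₁ + 6·c₀ = 4.
(Σt·t = 39, Σt = 1, Σ1 = 6, Σt·v = 55, Σv = 4.)
Eliminating c₀: 6·(row 1) − 1·(row 2) gives 233·c₁ = 6·55 − 1·4 = 326, so c₁ = 326/233.
Then c₀ = (4 − 1·(326/233))/6 = 101/233.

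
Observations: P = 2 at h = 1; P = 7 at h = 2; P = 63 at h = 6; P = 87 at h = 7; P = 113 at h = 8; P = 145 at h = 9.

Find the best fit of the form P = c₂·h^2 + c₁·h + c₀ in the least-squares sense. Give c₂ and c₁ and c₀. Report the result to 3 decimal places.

c₂ = 1.874, c₁ = -0.922, c₀ = 1.180

Setting ∂/∂c₂ … = 0 gives: 14371·c₂ + 1809·c₁ + 235·c₀ = 25538;  1809·c₂ + 235·c₁ + 33·c₀ = 3212;  235·c₂ + 33·c₁ + 6·c₀ = 417.
(Σh^2·h^2 = 14371, Σh^2·h = 1809, Σh^2 = 235, Σh·h = 235, Σh = 33, Σ1 = 6, Σh^2·P = 25538, Σh·P = 3212, ΣP = 417.)
Row-reducing yields c₂ = 54267/28960, c₁ = -26713/28960, c₀ = 4273/3620.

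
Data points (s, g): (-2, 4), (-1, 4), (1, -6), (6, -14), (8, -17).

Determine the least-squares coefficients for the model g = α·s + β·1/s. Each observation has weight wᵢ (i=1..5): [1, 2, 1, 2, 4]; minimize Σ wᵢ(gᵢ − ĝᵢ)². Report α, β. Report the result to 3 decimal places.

α = -2.120, β = -2.364

Forming XᵀWX = [[335, 10]; [10, 485/144]] and XᵀWg = [-734, -175/6]ᵀ gives XᵀWX·[α, β]ᵀ = XᵀWg.
det = 335·(485/144) − 10² = 148075/144.
α = ((-734)·(485/144) − 10·(-175/6))/(148075/144) = -62798/29615; β = (335·(-175/6) − 10·(-734))/(148075/144) = -70008/29615.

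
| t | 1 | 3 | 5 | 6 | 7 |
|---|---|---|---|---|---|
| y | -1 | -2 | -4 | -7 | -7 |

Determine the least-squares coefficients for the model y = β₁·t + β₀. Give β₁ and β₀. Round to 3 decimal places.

Normal-equation sums: Σt·t = 120, Σt = 22, Σ1 = 5.
Right-hand side: Σt·y = -118, Σy = -21.
Eliminating β₀: 5·(row 1) − 22·(row 2) gives 116·β₁ = 5·(-118) − 22·(-21) = -128, so β₁ = -32/29.
Then β₀ = ((-21) − 22·(-32/29))/5 = 19/29.

β₁ = -1.103, β₀ = 0.655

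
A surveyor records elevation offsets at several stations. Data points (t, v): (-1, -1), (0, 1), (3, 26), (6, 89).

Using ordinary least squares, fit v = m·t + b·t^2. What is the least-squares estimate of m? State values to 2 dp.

MᵀM·[m, b]ᵀ = Mᵀv reads: 46·m + 242·b = 613;  242·m + 1378·b = 3437.
(Σt·t = 46, Σt·t^2 = 242, Σt^2·t^2 = 1378, Σt·v = 613, Σt^2·v = 3437.)
Determinant 46·1378 − 242² = 4824.
m = (613·1378 − 242·3437)/4824 = 180/67; b = (46·3437 − 242·613)/4824 = 271/134.

m = 2.69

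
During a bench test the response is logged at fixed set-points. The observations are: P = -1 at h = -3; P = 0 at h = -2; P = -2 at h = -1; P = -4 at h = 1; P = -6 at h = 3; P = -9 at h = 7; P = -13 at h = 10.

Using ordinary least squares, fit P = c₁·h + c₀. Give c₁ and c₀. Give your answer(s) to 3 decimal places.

c₁ = -0.958, c₀ = -2.946

Entries of XᵀX: Σh·h = 173, Σh = 15, Σ1 = 7.
For XᵀP: Σh·P = -210, ΣP = -35.
So XᵀX·[c₁, c₀]ᵀ = XᵀP: [[173, 15]; [15, 7]]·[c₁, c₀]ᵀ = [-210, -35]ᵀ.
Eliminating c₀: 7·(row 1) − 15·(row 2) gives 986·c₁ = 7·(-210) − 15·(-35) = -945, so c₁ = -945/986.
Then c₀ = ((-35) − 15·(-945/986))/7 = -2905/986.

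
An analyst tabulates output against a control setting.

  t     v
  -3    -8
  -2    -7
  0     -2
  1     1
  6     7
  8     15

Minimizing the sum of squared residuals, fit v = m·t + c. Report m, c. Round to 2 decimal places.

The normal equations are: 114·m + 10·c = 201;  10·m + 6·c = 6.
(Σt·t = 114, Σt = 10, Σ1 = 6, Σt·v = 201, Σv = 6.)
Determinant 114·6 − 10² = 584.
m = (201·6 − 10·6)/584 = 573/292; c = (114·6 − 10·201)/584 = -663/292.

m = 1.96, c = -2.27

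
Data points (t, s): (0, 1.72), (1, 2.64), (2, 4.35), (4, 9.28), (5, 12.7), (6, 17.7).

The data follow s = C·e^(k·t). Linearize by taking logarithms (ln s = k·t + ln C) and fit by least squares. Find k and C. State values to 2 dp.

k = 0.39, C = 1.83

Linearized form: ln s = k·t + ln C. From the 6 transformed points,
Σt = 18.0000, Σ(t)² = 82.0000, Σln s = 10.6263, Σt·ln s = 42.7720.
Normal system: [[82.0000, 18.0000]; [18.0000, 6]]·[k, ln C]ᵀ = [42.7720, 10.6263]ᵀ.
Slope k = (n·Σt·ln s − Σt·Σln s)/(n·Σ(t)² − (Σt)²) = (6·42.7720 − 18.0000·10.6263)/168.0000 = 0.38904; ln C = (Σln s − k·Σt)/n = 0.60394, so C = exp(0.60394) = 1.82931.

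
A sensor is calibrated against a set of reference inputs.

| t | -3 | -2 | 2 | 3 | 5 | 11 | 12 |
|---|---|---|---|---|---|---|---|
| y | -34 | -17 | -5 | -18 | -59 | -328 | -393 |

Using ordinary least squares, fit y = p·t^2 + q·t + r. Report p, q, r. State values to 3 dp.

The normal system MᵀM·[p, q, r]ᵀ = Mᵀy is [[36196, 3184, 316]; [3184, 316, 28]; [316, 28, 7]]·[p, q, r]ᵀ = [-98311, -8547, -854]ᵀ.
Solving the 3×3 system (Gaussian elimination) gives p = -454867/153124, q = 1289197/459372, r = 100454/114843.

p = -2.971, q = 2.806, r = 0.875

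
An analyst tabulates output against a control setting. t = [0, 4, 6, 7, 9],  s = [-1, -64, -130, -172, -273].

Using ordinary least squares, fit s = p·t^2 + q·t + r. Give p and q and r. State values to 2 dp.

p = -2.90, q = -4.12, r = -1.02

Setting ∂/∂p … = 0 gives: 10514·p + 1352·q + 182·r = -36245;  1352·p + 182·q + 26·r = -4697;  182·p + 26·q + 5·r = -640.
Inverting the 3×3 Gram matrix, [p, q, r]ᵀ = [-3253/1122, -60167/14586, -190/187]ᵀ.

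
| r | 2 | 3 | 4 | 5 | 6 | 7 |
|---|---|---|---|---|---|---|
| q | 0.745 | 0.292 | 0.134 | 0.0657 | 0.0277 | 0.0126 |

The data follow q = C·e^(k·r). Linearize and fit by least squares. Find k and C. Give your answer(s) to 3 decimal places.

Linearized form: ln q = k·r + ln C. From the 6 transformed points,
Σr = 27.0000, Σ(r)² = 139.0000, Σln q = -14.2183, Σr·ln q = -78.0710.
Equations: 139.0000·k + 27.0000·ln C = -78.0710;  27.0000·k + 6·ln C = -14.2183.
Solving (det = 105.0000): k = -0.80506, ln C = 1.25305, so C = exp(1.25305) = 3.50102.

k = -0.805, C = 3.501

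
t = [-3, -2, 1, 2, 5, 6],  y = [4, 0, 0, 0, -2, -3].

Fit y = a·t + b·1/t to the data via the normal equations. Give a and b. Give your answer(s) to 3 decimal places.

From the data, Σt·t = 79, Σt·1/t = 6, Σ1/t·1/t = 1511/900.
Right-hand side: Σt·y = -40, Σ1/t·y = -67/30.
So AᵀA·[a, b]ᵀ = Aᵀy: [[79, 6]; [6, 1511/900]]·[a, b]ᵀ = [-40, -67/30]ᵀ.
det = 79·(1511/900) − 6² = 86969/900.
a = ((-40)·(1511/900) − 6·(-67/30))/(86969/900) = -48380/86969; b = (79·(-67/30) − 6·(-40))/(86969/900) = 57210/86969.

a = -0.556, b = 0.658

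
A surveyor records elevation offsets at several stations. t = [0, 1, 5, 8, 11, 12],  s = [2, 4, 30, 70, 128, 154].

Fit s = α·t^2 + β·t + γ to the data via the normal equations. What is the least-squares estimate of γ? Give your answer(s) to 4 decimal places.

γ = 2.3660

Setting ∂/∂α … = 0 gives: 40099·α + 3697·β + 355·γ = 42898;  3697·α + 355·β + 37·γ = 3970;  355·α + 37·β + 6·γ = 388.
Solving the 3×3 system (Gaussian elimination) gives α = 15087/14830, β = 5071/14830, γ = 17544/7415.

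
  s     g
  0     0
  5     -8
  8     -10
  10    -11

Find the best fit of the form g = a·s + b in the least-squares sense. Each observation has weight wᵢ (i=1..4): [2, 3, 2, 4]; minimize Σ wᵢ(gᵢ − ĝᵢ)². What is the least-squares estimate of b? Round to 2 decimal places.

Compute the Gram sums: Σwᵢ·s·s = 603, Σwᵢ·s = 71, Σwᵢ·1 = 11.
Moment sums: Σwᵢ·s·g = -720, Σwᵢ·g = -88.
So AᵀWA·[a, b]ᵀ = AᵀWg: [[603, 71]; [71, 11]]·[a, b]ᵀ = [-720, -88]ᵀ.
Δ = 603·11 − 71² = 1592.
a = ((-720)·11 − 71·(-88))/1592 = -209/199; b = (603·(-88) − 71·(-720))/1592 = -243/199.

b = -1.22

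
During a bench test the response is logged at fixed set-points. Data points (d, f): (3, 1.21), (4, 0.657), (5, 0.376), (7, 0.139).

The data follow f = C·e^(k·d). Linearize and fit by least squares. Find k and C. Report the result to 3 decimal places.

Linearized form: ln f = k·d + ln C. From the 4 transformed points,
Σd = 19.0000, Σ(d)² = 99.0000, Σln f = -3.1809, Σd·ln f = -19.8122.
Equations: 99.0000·k + 19.0000·ln C = -19.8122;  19.0000·k + 4·ln C = -3.1809.
Δ = 99.0000·4 − (19.0000)² = 35.0000; k = (-19.8122·4 − 19.0000·-3.1809)/35.0000 = -0.53748, ln C = (99.0000·-3.1809 − 19.0000·-19.8122)/35.0000 = 1.75781, so C = exp(1.75781) = 5.79972.

k = -0.537, C = 5.800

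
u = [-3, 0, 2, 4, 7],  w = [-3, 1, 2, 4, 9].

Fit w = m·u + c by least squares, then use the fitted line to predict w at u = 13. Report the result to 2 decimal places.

Sums needed: Σu·u = 78, Σu = 10, Σ1 = 5.
Right-hand side: Σu·w = 92, Σw = 13.
Eliminating c: 5·(row 1) − 10·(row 2) gives 290·m = 5·92 − 10·13 = 330, so m = 33/29.
Then c = (13 − 10·(33/29))/5 = 47/145.
At u = 13: ŵ = (33/29)·(13) + (47/145)·(1) = 2192/145.

ŵ = 15.12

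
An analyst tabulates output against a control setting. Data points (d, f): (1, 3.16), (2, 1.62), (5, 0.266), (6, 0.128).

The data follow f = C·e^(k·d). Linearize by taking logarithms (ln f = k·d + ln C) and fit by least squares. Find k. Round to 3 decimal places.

k = -0.631

Linearized form: ln f = k·d + ln C. From the 4 transformed points,
Σd = 14.0000, Σ(d)² = 66.0000, Σln f = -1.7470, Σd·ln f = -16.8402.
Equations: 66.0000·k + 14.0000·ln C = -16.8402;  14.0000·k + 4·ln C = -1.7470.
Δ = 66.0000·4 − (14.0000)² = 68.0000; k = (-16.8402·4 − 14.0000·-1.7470)/68.0000 = -0.63093, ln C = (66.0000·-1.7470 − 14.0000·-16.8402)/68.0000 = 1.77150.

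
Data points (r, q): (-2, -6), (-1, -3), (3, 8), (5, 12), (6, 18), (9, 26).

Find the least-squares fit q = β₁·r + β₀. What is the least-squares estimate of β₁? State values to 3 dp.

Sums needed: Σr·r = 156, Σr = 20, Σ1 = 6.
Moment sums: Σr·q = 441, Σq = 55.
Normal equations: [[156, 20]; [20, 6]]·[β₁, β₀]ᵀ = [441, 55]ᵀ.
Eliminating β₀: 6·(row 1) − 20·(row 2) gives 536·β₁ = 6·441 − 20·55 = 1546, so β₁ = 773/268.
Then β₀ = (55 − 20·(773/268))/6 = -30/67.

β₁ = 2.884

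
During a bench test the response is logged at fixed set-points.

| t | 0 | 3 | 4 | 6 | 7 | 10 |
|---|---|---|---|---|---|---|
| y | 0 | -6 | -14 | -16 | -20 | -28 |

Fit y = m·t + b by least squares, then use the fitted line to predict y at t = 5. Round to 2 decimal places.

With design matrix X, XᵀX = [[210, 30]; [30, 6]] and Xᵀy = [-590, -84]ᵀ.
Eliminating b: 6·(row 1) − 30·(row 2) gives 360·m = 6·(-590) − 30·(-84) = -1020, so m = -17/6.
Then b = ((-84) − 30·(-17/6))/6 = 1/6.
At t = 5: ŷ = (-17/6)·(5) + (1/6)·(1) = -14.

ŷ = -14.00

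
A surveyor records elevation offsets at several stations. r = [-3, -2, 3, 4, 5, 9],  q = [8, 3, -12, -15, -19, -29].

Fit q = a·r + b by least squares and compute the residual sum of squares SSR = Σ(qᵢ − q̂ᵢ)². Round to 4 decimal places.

SSR = 4.8026

Normal-equation sums: Σr·r = 144, Σr = 16, Σ1 = 6.
And Σr·q = -482, Σq = -64.
Normal equations: [[144, 16]; [16, 6]]·[a, b]ᵀ = [-482, -64]ᵀ.
det = 144·6 − 16² = 608.
a = ((-482)·6 − 16·(-64))/608 = -467/152; b = (144·(-64) − 16·(-482))/608 = -47/19.
Residuals: 191/152, -51/76, -47/152, -9/38, -177/152, 9/8; SSR = 365/76.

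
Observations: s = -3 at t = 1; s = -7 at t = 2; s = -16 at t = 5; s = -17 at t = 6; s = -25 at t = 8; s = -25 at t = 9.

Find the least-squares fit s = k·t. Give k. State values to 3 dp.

XᵀX·[k]ᵀ = Xᵀs reads: 211·k = -624.
Hence k = -624 / 211 ≈ -2.95735.

k = -2.957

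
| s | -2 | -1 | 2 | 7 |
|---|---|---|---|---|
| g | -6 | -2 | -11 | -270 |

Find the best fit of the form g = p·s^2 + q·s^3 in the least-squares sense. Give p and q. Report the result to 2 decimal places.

p = -2.22, q = -0.47

Entries of AᵀA: Σs^2·s^2 = 2434, Σs^2·s^3 = 16806, Σs^3·s^3 = 117778.
For Aᵀg: Σs^2·g = -13300, Σs^3·g = -92648.
So AᵀA·[p, q]ᵀ = Aᵀg: [[2434, 16806]; [16806, 117778]]·[p, q]ᵀ = [-13300, -92648]ᵀ.
Δ = 2434·117778 − 16806² = 4230016.
p = ((-13300)·117778 − 16806·(-92648))/4230016 = -1175639/528752; q = (2434·(-92648) − 16806·(-13300))/4230016 = -248179/528752.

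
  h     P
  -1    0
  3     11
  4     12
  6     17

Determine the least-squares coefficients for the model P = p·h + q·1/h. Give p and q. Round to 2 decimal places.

The normal system MᵀM·[p, q]ᵀ = MᵀP is [[62, 4]; [4, 173/144]]·[p, q]ᵀ = [183, 19/2]ᵀ.
det = 62·(173/144) − 4² = 4211/72.
p = (183·(173/144) − 4·(19/2))/(4211/72) = 26187/8422; q = (62·(19/2) − 4·183)/(4211/72) = -10296/4211.

p = 3.11, q = -2.45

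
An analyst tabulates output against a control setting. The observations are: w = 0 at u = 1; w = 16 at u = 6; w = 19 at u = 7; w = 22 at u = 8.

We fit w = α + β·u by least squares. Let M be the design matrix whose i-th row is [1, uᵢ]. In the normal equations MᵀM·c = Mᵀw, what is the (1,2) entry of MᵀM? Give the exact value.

22

Row 1 ↔ basis 1, column 2 ↔ basis u, so (MᵀM)_{1,2} = Σᵢ u = (1)·(1) + (1)·(6) + (1)·(7) + (1)·(8) = 22.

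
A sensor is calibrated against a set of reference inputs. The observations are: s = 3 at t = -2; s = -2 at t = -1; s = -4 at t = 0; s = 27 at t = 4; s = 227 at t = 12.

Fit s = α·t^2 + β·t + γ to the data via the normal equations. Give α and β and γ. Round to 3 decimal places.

α = 1.507, β = 1.031, γ = -2.203

Forming XᵀX = [[21009, 1783, 165]; [1783, 165, 13]; [165, 13, 5]] and Xᵀs = [33130, 2828, 251]ᵀ gives XᵀX·[α, β, γ]ᵀ = Xᵀs.
Inverting the 3×3 Gram matrix, [α, β, γ]ᵀ = [41373/27458, 28301/27458, -30250/13729]ᵀ.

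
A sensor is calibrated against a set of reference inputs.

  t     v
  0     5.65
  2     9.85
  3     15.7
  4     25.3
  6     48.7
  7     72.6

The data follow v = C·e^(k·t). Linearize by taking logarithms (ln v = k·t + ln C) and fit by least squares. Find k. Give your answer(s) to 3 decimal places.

k = 0.373

With ln vᵢ as the transformed response and tᵢ as the regressor:
Σt = 22.0000, Σ(t)² = 114.0000, Σln v = 18.1742, Σt·ln v = 79.0680.
Equations: 114.0000·k + 22.0000·ln C = 79.0680;  22.0000·k + 6·ln C = 18.1742.
Solving (det = 200.0000): k = 0.37287, ln C = 1.66184.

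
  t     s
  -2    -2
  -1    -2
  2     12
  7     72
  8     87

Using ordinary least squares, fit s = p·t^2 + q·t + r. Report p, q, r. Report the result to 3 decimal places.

p = 0.892, q = 3.685, r = 1.306

Normal-equation sums: Σt^2·t^2 = 6530, Σt^2·t = 854, Σt^2 = 122, Σt·t = 122, Σt = 14, Σ1 = 5.
Right-hand side: Σt^2·s = 9134, Σt·s = 1230, Σs = 167.
Solving the 3×3 system (Gaussian elimination) gives p = 5885/6594, q = 1157/314, r = 4307/3297.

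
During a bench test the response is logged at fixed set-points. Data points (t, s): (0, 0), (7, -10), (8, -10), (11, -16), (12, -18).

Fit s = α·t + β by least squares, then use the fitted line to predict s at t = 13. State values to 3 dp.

Setting ∂/∂α … = 0 gives: 378·α + 38·β = -542;  38·α + 5·β = -54.
det = 378·5 − 38² = 446.
α = ((-542)·5 − 38·(-54))/446 = -329/223; β = (378·(-54) − 38·(-542))/446 = 92/223.
At t = 13: ŝ = (-329/223)·(13) + (92/223)·(1) = -4185/223.

ŝ = -18.767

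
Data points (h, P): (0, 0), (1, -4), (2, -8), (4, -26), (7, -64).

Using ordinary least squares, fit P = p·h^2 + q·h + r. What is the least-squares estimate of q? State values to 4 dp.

Sums needed: Σh^2·h^2 = 2674, Σh^2·h = 416, Σh^2 = 70, Σh·h = 70, Σh = 14, Σ1 = 5.
Right-hand side: Σh^2·P = -3588, Σh·P = -572, ΣP = -102.
Inverting the 3×3 Gram matrix, [p, q, r]ᵀ = [-400/429, -1132/429, 6/143]ᵀ.

q = -2.6387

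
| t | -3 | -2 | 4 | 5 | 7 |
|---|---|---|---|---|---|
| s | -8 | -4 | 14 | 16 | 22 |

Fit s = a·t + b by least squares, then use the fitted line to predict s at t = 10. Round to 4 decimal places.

ŝ = 31.1624

Normal-equation sums: Σt·t = 103, Σt = 11, Σ1 = 5.
For Mᵀs: Σt·s = 322, Σs = 40.
So MᵀM·[a, b]ᵀ = Mᵀs: [[103, 11]; [11, 5]]·[a, b]ᵀ = [322, 40]ᵀ.
Eliminating b: 5·(row 1) − 11·(row 2) gives 394·a = 5·322 − 11·40 = 1170, so a = 585/197.
Then b = (40 − 11·(585/197))/5 = 289/197.
At t = 10: ŝ = (585/197)·(10) + (289/197)·(1) = 6139/197.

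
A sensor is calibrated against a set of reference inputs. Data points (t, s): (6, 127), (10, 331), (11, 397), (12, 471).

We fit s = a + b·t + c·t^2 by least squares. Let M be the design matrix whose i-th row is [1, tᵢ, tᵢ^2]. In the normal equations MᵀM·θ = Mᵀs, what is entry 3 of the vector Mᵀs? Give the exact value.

153533

Entry 3 ↔ basis t^2, so (Mᵀs)_{3} = Σᵢ (t^2)·sᵢ = (36)·(127) + (100)·(331) + (121)·(397) + (144)·(471) = 153533.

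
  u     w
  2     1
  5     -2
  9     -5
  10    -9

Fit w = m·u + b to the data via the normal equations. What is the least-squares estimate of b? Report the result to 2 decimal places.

The normal equations are: 210·m + 26·b = -143;  26·m + 4·b = -15.
Determinant 210·4 − 26² = 164.
m = ((-143)·4 − 26·(-15))/164 = -91/82; b = (210·(-15) − 26·(-143))/164 = 142/41.

b = 3.46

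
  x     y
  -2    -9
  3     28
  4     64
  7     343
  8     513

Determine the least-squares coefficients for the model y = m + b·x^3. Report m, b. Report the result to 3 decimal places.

m = -0.123, b = 1.002

With design matrix M, MᵀM = [[5, 938]; [938, 384682]] and Mᵀy = [939, 385229]ᵀ.
Eliminating b: 384682·(row 1) − 938·(row 2) gives 1043566·m = 384682·939 − 938·385229 = -128404, so m = -64202/521783.
Then b = (385229 − 938·(-64202/521783))/384682 = 1045363/1043566.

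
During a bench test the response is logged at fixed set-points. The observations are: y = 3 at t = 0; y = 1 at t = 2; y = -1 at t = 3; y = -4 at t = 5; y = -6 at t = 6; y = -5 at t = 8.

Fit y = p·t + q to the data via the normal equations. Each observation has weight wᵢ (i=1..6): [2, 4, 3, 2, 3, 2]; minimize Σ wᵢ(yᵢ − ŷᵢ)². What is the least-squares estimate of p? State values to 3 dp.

p = -1.228

Setting ∂/∂p … = 0 gives: 329·p + 61·q = -229;  61·p + 16·q = -29.
(Σwᵢ·t·t = 329, Σwᵢ·t = 61, Σwᵢ·1 = 16, Σwᵢ·t·y = -229, Σwᵢ·y = -29.)
det = 329·16 − 61² = 1543.
p = ((-229)·16 − 61·(-29))/1543 = -1895/1543; q = (329·(-29) − 61·(-229))/1543 = 4428/1543.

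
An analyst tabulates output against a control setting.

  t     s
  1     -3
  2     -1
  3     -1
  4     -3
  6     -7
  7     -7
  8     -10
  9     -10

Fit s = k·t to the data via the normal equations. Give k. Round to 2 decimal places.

k = -1.08

From the data, Σt·t = 260.
And Σt·s = -281.
XᵀX·[k]ᵀ = Xᵀs becomes [[260]]·[k]ᵀ = [-281]ᵀ.
k = (-281)/260 = -1.08077.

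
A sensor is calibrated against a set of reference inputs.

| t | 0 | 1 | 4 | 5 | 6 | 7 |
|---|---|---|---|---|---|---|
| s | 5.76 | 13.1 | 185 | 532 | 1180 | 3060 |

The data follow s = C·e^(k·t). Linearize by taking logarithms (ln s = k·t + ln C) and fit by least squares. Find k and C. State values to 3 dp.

k = 0.900, C = 5.501

Taking logs, ln s = k·t + ln C, so regress ln s on t.
Σt = 23.0000, Σ(t)² = 127.0000, Σln s = 30.9200, Σt·ln s = 153.4601.
Equations: 127.0000·k + 23.0000·ln C = 153.4601;  23.0000·k + 6·ln C = 30.9200.
Δ = 127.0000·6 − (23.0000)² = 233.0000; k = (153.4601·6 − 23.0000·30.9200)/233.0000 = 0.89957, ln C = (127.0000·30.9200 − 23.0000·153.4601)/233.0000 = 1.70497, so C = exp(1.70497) = 5.50120.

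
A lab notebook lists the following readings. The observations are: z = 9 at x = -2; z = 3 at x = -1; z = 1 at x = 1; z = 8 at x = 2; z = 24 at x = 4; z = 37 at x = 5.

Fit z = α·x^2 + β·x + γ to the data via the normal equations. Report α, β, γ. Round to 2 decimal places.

α = 1.54, β = -0.52, γ = 1.34

Sums needed: Σx^2·x^2 = 915, Σx^2·x = 189, Σx^2 = 51, Σx·x = 51, Σx = 9, Σ1 = 6.
And Σx^2·z = 1381, Σx·z = 277, Σz = 82.
So AᵀA·[α, β, γ]ᵀ = Aᵀz: [[915, 189, 51]; [189, 51, 9]; [51, 9, 6]]·[α, β, γ]ᵀ = [1381, 277, 82]ᵀ.
Row-reducing yields α = 37/24, β = -311/600, γ = 67/50.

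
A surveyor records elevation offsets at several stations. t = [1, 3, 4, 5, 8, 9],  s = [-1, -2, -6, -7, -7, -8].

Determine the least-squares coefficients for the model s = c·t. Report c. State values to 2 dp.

The normal system MᵀM·[c]ᵀ = Mᵀs is [[196]]·[c]ᵀ = [-194]ᵀ.
Hence c = -194 / 196 ≈ -0.989796.

c = -0.99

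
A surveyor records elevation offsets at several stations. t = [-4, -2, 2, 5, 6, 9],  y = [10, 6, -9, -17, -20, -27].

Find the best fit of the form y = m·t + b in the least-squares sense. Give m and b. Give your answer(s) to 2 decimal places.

m = -2.97, b = -1.59

Compute the Gram sums: Σt·t = 166, Σt = 16, Σ1 = 6.
Right-hand side: Σt·y = -518, Σy = -57.
Normal equations: [[166, 16]; [16, 6]]·[m, b]ᵀ = [-518, -57]ᵀ.
Δ = 166·6 − 16² = 740.
m = ((-518)·6 − 16·(-57))/740 = -549/185; b = (166·(-57) − 16·(-518))/740 = -587/370.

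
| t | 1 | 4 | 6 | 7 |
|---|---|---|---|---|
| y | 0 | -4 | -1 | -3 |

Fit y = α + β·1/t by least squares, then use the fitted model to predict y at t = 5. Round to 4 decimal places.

ŷ = -2.5756

Normal-equation sums: Σ1 = 4, Σ1/t = 131/84, Σ1/t·1/t = 7837/7056.
And Σy = -8, Σ1/t·y = -67/42.
XᵀX·[α, β]ᵀ = Xᵀy becomes [[4, 131/84]; [131/84, 7837/7056]]·[α, β]ᵀ = [-8, -67/42]ᵀ.
Eliminating β: (7837/7056)·(row 1) − (131/84)·(row 2) gives (4729/2352)·α = (7837/7056)·(-8) − (131/84)·(-67/42) = -22571/3528, so α = -45142/14187.
Then β = ((-67/42) − (131/84)·(-45142/14187))/(7837/7056) = 14336/4729.
At t = 5: ŷ = (-45142/14187)·(1) + (14336/4729)·(1/5) = -182702/70935.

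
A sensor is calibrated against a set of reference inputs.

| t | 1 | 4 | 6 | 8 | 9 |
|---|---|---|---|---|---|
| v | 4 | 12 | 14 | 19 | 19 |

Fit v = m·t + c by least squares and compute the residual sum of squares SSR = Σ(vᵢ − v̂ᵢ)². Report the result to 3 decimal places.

From the data, Σt·t = 198, Σt = 28, Σ1 = 5.
And Σt·v = 459, Σv = 68.
So XᵀX·[m, c]ᵀ = Xᵀv: [[198, 28]; [28, 5]]·[m, c]ᵀ = [459, 68]ᵀ.
Δ = 198·5 − 28² = 206.
m = (459·5 − 28·68)/206 = 391/206; c = (198·68 − 28·459)/206 = 306/103.
Residuals: -179/206, 148/103, -37/103, 87/103, -217/206; SSR = 983/206.

SSR = 4.772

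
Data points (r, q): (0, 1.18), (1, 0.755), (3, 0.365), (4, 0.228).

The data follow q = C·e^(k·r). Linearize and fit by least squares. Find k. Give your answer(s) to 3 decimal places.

Taking logs, ln q = k·r + ln C, so regress ln q on r.
AᵀA = [[26.0000, 8.0000]; [8.0000, 4]], rhs = [-9.2182, -2.6018]ᵀ  (here Σr = 8.0000, Σ(r)² = 26.0000, Σln q = -2.6018, Σr·ln q = -9.2182).
Slope k = (n·Σr·ln q − Σr·Σln q)/(n·Σ(r)² − (Σr)²) = (4·-9.2182 − 8.0000·-2.6018)/40.0000 = -0.40147; ln C = (Σln q − k·Σr)/n = 0.15249.

k = -0.401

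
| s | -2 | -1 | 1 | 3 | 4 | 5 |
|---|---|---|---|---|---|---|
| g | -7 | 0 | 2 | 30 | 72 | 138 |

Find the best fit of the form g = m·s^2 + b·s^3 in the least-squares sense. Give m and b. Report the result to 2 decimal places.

m = 0.31, b = 1.04

From the data, Σs^2·s^2 = 980, Σs^2·s^3 = 4360, Σs^3·s^3 = 20516.
And Σs^2·g = 4846, Σs^3·g = 22726.
Normal equations: [[980, 4360]; [4360, 20516]]·[m, b]ᵀ = [4846, 22726]ᵀ.
Δ = 980·20516 − 4360² = 1096080.
m = (4846·20516 − 4360·22726)/1096080 = 41897/137010; b = (980·22726 − 4360·4846)/1096080 = 28573/27402.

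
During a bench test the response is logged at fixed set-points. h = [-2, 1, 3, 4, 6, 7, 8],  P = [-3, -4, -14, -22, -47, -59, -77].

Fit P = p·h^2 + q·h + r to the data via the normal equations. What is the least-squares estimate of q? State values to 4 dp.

Compute the Gram sums: Σh^2·h^2 = 8147, Σh^2·h = 1155, Σh^2 = 179, Σh·h = 179, Σh = 27, Σ1 = 7.
Right-hand side: Σh^2·P = -10005, Σh·P = -1439, ΣP = -226.
So AᵀA·[p, q, r]ᵀ = AᵀP: [[8147, 1155, 179]; [1155, 179, 27]; [179, 27, 7]]·[p, q, r]ᵀ = [-10005, -1439, -226]ᵀ.
Inverting the 3×3 Gram matrix, [p, q, r]ᵀ = [-5774/5621, -27053/22484, -30967/22484]ᵀ.

q = -1.2032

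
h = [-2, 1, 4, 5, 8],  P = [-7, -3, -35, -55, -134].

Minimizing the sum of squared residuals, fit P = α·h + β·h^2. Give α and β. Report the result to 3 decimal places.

α = -0.812, β = -1.998

With design matrix X, XᵀX = [[110, 694]; [694, 4994]] and XᵀP = [-1476, -10542]ᵀ.
Determinant 110·4994 − 694² = 67704.
α = ((-1476)·4994 − 694·(-10542))/67704 = -4583/5642; β = (110·(-10542) − 694·(-1476))/67704 = -11273/5642.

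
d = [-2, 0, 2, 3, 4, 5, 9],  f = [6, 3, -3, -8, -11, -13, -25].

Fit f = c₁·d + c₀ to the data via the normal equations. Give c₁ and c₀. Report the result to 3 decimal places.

With design matrix M, MᵀM = [[139, 21]; [21, 7]] and Mᵀf = [-376, -51]ᵀ.
det = 139·7 − 21² = 532.
c₁ = ((-376)·7 − 21·(-51))/532 = -223/76; c₀ = (139·(-51) − 21·(-376))/532 = 807/532.

c₁ = -2.934, c₀ = 1.517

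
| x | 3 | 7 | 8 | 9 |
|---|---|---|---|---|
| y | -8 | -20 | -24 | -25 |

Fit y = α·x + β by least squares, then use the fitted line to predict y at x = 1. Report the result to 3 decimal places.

ŷ = -2.277

The normal system MᵀM·[α, β]ᵀ = Mᵀy is [[203, 27]; [27, 4]]·[α, β]ᵀ = [-581, -77]ᵀ.
Eliminating β: 4·(row 1) − 27·(row 2) gives 83·α = 4·(-581) − 27·(-77) = -245, so α = -245/83.
Then β = ((-77) − 27·(-245/83))/4 = 56/83.
At x = 1: ŷ = (-245/83)·(1) + (56/83)·(1) = -189/83.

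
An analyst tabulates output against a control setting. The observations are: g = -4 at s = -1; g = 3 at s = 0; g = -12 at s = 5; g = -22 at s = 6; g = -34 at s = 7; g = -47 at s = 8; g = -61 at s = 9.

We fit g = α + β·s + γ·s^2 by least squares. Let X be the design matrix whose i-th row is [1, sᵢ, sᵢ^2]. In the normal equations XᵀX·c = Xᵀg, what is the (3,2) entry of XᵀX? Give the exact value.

Row 3 ↔ basis s^2, column 2 ↔ basis s, so (XᵀX)_{3,2} = Σᵢ (s^2)·(s) = (1)·(-1) + (0)·(0) + (25)·(5) + (36)·(6) + (49)·(7) + (64)·(8) + (81)·(9) = 1924.

1924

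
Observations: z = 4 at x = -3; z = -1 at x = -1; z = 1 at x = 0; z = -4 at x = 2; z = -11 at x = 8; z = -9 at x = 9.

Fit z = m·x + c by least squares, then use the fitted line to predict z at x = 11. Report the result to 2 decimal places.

The normal equations are: 159·m + 15·c = -188;  15·m + 6·c = -20.
det = 159·6 − 15² = 729.
m = ((-188)·6 − 15·(-20))/729 = -92/81; c = (159·(-20) − 15·(-188))/729 = -40/81.
At x = 11: ẑ = (-92/81)·(11) + (-40/81)·(1) = -1052/81.

ẑ = -12.99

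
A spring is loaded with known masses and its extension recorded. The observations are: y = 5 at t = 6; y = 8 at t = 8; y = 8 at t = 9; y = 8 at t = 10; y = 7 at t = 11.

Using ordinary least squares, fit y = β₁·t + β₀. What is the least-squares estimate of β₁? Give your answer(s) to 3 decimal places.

β₁ = 0.419

Sums needed: Σt·t = 402, Σt = 44, Σ1 = 5.
Right-hand side: Σt·y = 323, Σy = 36.
Normal equations: [[402, 44]; [44, 5]]·[β₁, β₀]ᵀ = [323, 36]ᵀ.
Eliminating β₀: 5·(row 1) − 44·(row 2) gives 74·β₁ = 5·323 − 44·36 = 31, so β₁ = 31/74.
Then β₀ = (36 − 44·(31/74))/5 = 130/37.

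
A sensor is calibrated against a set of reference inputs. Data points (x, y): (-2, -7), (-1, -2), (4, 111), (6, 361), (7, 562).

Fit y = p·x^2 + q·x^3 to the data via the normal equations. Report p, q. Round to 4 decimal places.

p = 1.0572, q = 1.4891

Setting ∂/∂p … = 0 gives: 3970·p + 25574·q = 42280;  25574·p + 168466·q = 277904.
(Σx^2·x^2 = 3970, Σx^2·x^3 = 25574, Σx^3·x^3 = 168466, Σx^2·y = 42280, Σx^3·y = 277904.)
det = 3970·168466 − 25574² = 14780544.
p = (42280·168466 − 25574·277904)/14780544 = 325533/307928; q = (3970·277904 − 25574·42280)/14780544 = 458545/307928.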